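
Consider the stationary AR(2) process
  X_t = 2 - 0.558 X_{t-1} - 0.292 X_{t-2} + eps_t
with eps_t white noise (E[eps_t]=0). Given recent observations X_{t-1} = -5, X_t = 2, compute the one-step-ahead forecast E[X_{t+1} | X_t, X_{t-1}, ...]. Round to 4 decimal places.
E[X_{t+1} \mid \mathcal F_t] = 2.3440

For an AR(p) model X_t = c + sum_i phi_i X_{t-i} + eps_t, the
one-step-ahead conditional mean is
  E[X_{t+1} | X_t, ...] = c + sum_i phi_i X_{t+1-i}.
Substitute known values:
  E[X_{t+1} | ...] = 2 + (-0.558) * (2) + (-0.292) * (-5)
                   = 2.3440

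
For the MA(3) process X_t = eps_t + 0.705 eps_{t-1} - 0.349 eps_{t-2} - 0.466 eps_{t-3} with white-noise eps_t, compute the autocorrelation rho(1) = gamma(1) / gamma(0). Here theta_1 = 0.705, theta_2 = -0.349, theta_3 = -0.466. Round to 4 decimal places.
\rho(1) = 0.3386

For an MA(q) process with theta_0 = 1, the autocovariance is
  gamma(k) = sigma^2 * sum_{i=0..q-k} theta_i * theta_{i+k},
and rho(k) = gamma(k) / gamma(0). Sigma^2 cancels.
  numerator   = (1)*(0.705) + (0.705)*(-0.349) + (-0.349)*(-0.466) = 0.621589.
  denominator = (1)^2 + (0.705)^2 + (-0.349)^2 + (-0.466)^2 = 1.835982.
  rho(1) = 0.621589 / 1.835982 = 0.3386.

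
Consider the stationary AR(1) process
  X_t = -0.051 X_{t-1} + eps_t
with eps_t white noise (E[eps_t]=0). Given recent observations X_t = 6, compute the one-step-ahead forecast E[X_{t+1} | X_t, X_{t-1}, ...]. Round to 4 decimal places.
E[X_{t+1} \mid \mathcal F_t] = -0.3060

For an AR(p) model X_t = c + sum_i phi_i X_{t-i} + eps_t, the
one-step-ahead conditional mean is
  E[X_{t+1} | X_t, ...] = c + sum_i phi_i X_{t+1-i}.
Substitute known values:
  E[X_{t+1} | ...] = (-0.051) * (6)
                   = -0.3060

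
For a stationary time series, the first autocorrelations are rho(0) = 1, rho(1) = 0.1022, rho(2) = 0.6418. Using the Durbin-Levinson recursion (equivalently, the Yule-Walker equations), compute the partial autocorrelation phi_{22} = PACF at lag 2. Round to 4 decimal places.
\phi_{22} = 0.6380

The PACF at lag k is phi_{kk}, the last component of the solution
to the Yule-Walker system G_k phi = r_k where
  (G_k)_{ij} = rho(|i - j|), (r_k)_i = rho(i), i,j = 1..k.
Equivalently, Durbin-Levinson gives phi_{kk} iteratively:
  phi_{11} = rho(1)
  phi_{kk} = [rho(k) - sum_{j=1..k-1} phi_{k-1,j} rho(k-j)]
            / [1 - sum_{j=1..k-1} phi_{k-1,j} rho(j)],
  phi_{k,j} = phi_{k-1,j} - phi_{kk} phi_{k-1,k-j},  j = 1..k-1.
Step k = 1:
  phi_11 = rho(1) = 0.1022.
Step k = 2:
  phi_22 = [rho(2) - phi_11 rho(1)] / [1 - phi_11 rho(1)] = [0.6418 - (0.1022)(0.1022)] / [1 - (0.1022)(0.1022)]
         = 0.63135516 / 0.98955516 = 0.638.
Therefore phi_{22} = 0.6380.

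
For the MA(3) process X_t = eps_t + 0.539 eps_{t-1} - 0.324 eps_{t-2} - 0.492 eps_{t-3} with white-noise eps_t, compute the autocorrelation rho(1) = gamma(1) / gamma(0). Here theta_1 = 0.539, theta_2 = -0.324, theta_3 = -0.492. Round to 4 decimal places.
\rho(1) = 0.3198

For an MA(q) process with theta_0 = 1, the autocovariance is
  gamma(k) = sigma^2 * sum_{i=0..q-k} theta_i * theta_{i+k},
and rho(k) = gamma(k) / gamma(0). Sigma^2 cancels.
  numerator   = (1)*(0.539) + (0.539)*(-0.324) + (-0.324)*(-0.492) = 0.523772.
  denominator = (1)^2 + (0.539)^2 + (-0.324)^2 + (-0.492)^2 = 1.637561.
  rho(1) = 0.523772 / 1.637561 = 0.3198.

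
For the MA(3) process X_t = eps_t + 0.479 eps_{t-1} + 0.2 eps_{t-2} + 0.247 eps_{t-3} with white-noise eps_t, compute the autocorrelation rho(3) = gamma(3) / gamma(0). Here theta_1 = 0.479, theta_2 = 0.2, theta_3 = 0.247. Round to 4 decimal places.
\rho(3) = 0.1857

For an MA(q) process with theta_0 = 1, the autocovariance is
  gamma(k) = sigma^2 * sum_{i=0..q-k} theta_i * theta_{i+k},
and rho(k) = gamma(k) / gamma(0). Sigma^2 cancels.
  numerator   = (1)*(0.247) = 0.247.
  denominator = (1)^2 + (0.479)^2 + (0.2)^2 + (0.247)^2 = 1.33045.
  rho(3) = 0.247 / 1.33045 = 0.1857.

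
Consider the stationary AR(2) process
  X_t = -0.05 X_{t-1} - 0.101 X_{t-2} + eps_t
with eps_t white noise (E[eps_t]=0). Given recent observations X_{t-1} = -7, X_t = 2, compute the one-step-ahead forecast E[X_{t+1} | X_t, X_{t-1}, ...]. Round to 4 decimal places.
E[X_{t+1} \mid \mathcal F_t] = 0.6070

For an AR(p) model X_t = c + sum_i phi_i X_{t-i} + eps_t, the
one-step-ahead conditional mean is
  E[X_{t+1} | X_t, ...] = c + sum_i phi_i X_{t+1-i}.
Substitute known values:
  E[X_{t+1} | ...] = (-0.05) * (2) + (-0.101) * (-7)
                   = 0.6070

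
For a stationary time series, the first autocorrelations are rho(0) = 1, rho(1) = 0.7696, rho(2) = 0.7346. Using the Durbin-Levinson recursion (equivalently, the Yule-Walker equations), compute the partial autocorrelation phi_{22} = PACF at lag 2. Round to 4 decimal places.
\phi_{22} = 0.3491

The PACF at lag k is phi_{kk}, the last component of the solution
to the Yule-Walker system G_k phi = r_k where
  (G_k)_{ij} = rho(|i - j|), (r_k)_i = rho(i), i,j = 1..k.
Equivalently, Durbin-Levinson gives phi_{kk} iteratively:
  phi_{11} = rho(1)
  phi_{kk} = [rho(k) - sum_{j=1..k-1} phi_{k-1,j} rho(k-j)]
            / [1 - sum_{j=1..k-1} phi_{k-1,j} rho(j)],
  phi_{k,j} = phi_{k-1,j} - phi_{kk} phi_{k-1,k-j},  j = 1..k-1.
Step k = 1:
  phi_11 = rho(1) = 0.7696.
Step k = 2:
  phi_22 = [rho(2) - phi_11 rho(1)] / [1 - phi_11 rho(1)] = [0.7346 - (0.7696)(0.7696)] / [1 - (0.7696)(0.7696)]
         = 0.14231584 / 0.40771584 = 0.3491.
Therefore phi_{22} = 0.3491.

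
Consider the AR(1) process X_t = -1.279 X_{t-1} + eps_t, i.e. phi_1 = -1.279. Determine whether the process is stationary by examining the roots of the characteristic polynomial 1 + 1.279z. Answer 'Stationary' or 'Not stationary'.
\text{Not stationary}

The AR(p) characteristic polynomial is P(z) = 1 + 1.279z.
Stationarity requires all roots to lie outside the unit circle, i.e. |z| > 1 for every root.
This is linear in z: 1 + (1.279) z = 0  =>  z = -1/(1.279) = -0.781861,  |z| = 0.781861.
Moduli of all roots: 0.7819.
All moduli strictly greater than 1? No.
Verdict: Not stationary.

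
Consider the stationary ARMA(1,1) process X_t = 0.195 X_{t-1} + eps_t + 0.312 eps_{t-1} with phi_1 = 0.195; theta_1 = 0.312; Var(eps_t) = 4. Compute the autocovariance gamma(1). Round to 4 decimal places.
\gamma(1) = 2.2364

Multiply the model equation by X_{t-k} and take expectations. With theta_0 = psi_0 = 1 and psi_j the MA(infinity) weights, this gives
  gamma(k) - sum_i phi_i gamma(k-i) = c_k,
  c_k = sigma^2 * sum_{j=k..q} theta_j psi_{j-k}   (c_k = 0 for k > q),
using gamma(-m) = gamma(m).
psi-weights needed (psi_j = theta_j + sum_i phi_i psi_{j-i}):
  psi_1 = theta_1 + phi_1 = 0.312 + (0.195) = 0.507
Right-hand sides:
  c_0 = sigma^2 (1 + theta_1 psi_1) = 4 * (1 + (0.312)(0.507)) = 4 * 1.158184 = 4.632736
  c_1 = sigma^2 theta_1 = 4 * (0.312) = 1.248
  c_2 = 0
Equations for k = 0 and k = 1 (AR order 1):
  gamma(0) = phi_1 gamma(1) + c_0
  gamma(1) = phi_1 gamma(0) + c_1
Substituting the second into the first: gamma(0) (1 - phi_1^2) = c_0 + phi_1 c_1, so
  gamma(0) = (c_0 + phi_1 c_1) / (1 - phi_1^2) = (4.632736 + (0.195)(1.248)) / (1 - (0.195)^2) = 4.876096 / 0.961975 = 5.068839.
  gamma(1) = phi_1 gamma(0) + c_1 = (0.195)(5.068839) + (1.248) = 2.236424.
Therefore gamma(1) = 2.2364 (to 4 decimal places).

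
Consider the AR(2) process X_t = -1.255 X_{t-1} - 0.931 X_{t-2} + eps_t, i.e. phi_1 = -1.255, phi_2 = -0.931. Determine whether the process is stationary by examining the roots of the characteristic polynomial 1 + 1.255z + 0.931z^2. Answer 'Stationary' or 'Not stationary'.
\text{Stationary}

The AR(p) characteristic polynomial is P(z) = 1 + 1.255z + 0.931z^2.
Stationarity requires all roots to lie outside the unit circle, i.e. |z| > 1 for every root.
Set 1 + (1.255) z + (0.931) z^2 = 0, i.e. a z^2 + b z + c = 0 with a = 0.931, b = 1.255, c = 1.
Discriminant D = b^2 - 4ac = (1.255)^2 - 4*(0.931)*1 = 1.575025 - (3.724) = -2.148975.
D < 0, so the roots are the complex-conjugate pair z = (-b +/- i sqrt(-D)) / (2a) = -0.674 +/- 0.7873i.
For a conjugate pair |z|^2 = z * conj(z) = (product of roots) = c/a = 1/(0.931) = 1.074114, so |z| = sqrt(1.074114) = 1.0364 for both roots.
Moduli of all roots: 1.0364, 1.0364.
All moduli strictly greater than 1? Yes.
Verdict: Stationary.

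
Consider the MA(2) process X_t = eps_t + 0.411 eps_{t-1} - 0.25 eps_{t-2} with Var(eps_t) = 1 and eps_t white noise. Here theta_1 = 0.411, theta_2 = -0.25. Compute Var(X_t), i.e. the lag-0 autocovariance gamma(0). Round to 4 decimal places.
\gamma(0) = 1.2314

For an MA(q) process X_t = eps_t + sum_i theta_i eps_{t-i} with
Var(eps_t) = sigma^2, the variance is
  gamma(0) = sigma^2 * (1 + sum_i theta_i^2).
  sum_i theta_i^2 = (0.411)^2 + (-0.25)^2 = 0.168921 + 0.0625 = 0.231421.
  gamma(0) = 1 * (1 + 0.231421) = 1 * 1.231421 = 1.231421, which rounds to 1.2314.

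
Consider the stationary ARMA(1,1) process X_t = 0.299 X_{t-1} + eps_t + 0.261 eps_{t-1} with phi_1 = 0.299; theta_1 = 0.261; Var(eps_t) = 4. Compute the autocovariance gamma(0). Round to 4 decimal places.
\gamma(0) = 5.3776

Multiply the model equation by X_{t-k} and take expectations. With theta_0 = psi_0 = 1 and psi_j the MA(infinity) weights, this gives
  gamma(k) - sum_i phi_i gamma(k-i) = c_k,
  c_k = sigma^2 * sum_{j=k..q} theta_j psi_{j-k}   (c_k = 0 for k > q),
using gamma(-m) = gamma(m).
psi-weights needed (psi_j = theta_j + sum_i phi_i psi_{j-i}):
  psi_1 = theta_1 + phi_1 = 0.261 + (0.299) = 0.56
Right-hand sides:
  c_0 = sigma^2 (1 + theta_1 psi_1) = 4 * (1 + (0.261)(0.56)) = 4 * 1.14616 = 4.58464
  c_1 = sigma^2 theta_1 = 4 * (0.261) = 1.044
  c_2 = 0
Equations for k = 0 and k = 1 (AR order 1):
  gamma(0) = phi_1 gamma(1) + c_0
  gamma(1) = phi_1 gamma(0) + c_1
Substituting the second into the first: gamma(0) (1 - phi_1^2) = c_0 + phi_1 c_1, so
  gamma(0) = (c_0 + phi_1 c_1) / (1 - phi_1^2) = (4.58464 + (0.299)(1.044)) / (1 - (0.299)^2) = 4.896796 / 0.910599 = 5.377555.
Therefore gamma(0) = 5.3776 (to 4 decimal places).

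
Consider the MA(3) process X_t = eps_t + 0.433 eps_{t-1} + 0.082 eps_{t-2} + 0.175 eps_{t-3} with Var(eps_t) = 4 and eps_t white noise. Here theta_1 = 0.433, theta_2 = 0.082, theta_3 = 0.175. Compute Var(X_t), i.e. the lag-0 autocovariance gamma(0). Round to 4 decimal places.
\gamma(0) = 4.8994

For an MA(q) process X_t = eps_t + sum_i theta_i eps_{t-i} with
Var(eps_t) = sigma^2, the variance is
  gamma(0) = sigma^2 * (1 + sum_i theta_i^2).
  sum_i theta_i^2 = (0.433)^2 + (0.082)^2 + (0.175)^2 = 0.187489 + 0.006724 + 0.030625 = 0.224838.
  gamma(0) = 4 * (1 + 0.224838) = 4 * 1.224838 = 4.899352, which rounds to 4.8994.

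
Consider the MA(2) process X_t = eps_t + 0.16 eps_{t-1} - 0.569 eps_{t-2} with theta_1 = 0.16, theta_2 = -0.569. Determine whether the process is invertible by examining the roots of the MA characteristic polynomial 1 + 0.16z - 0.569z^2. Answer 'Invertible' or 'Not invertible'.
\text{Invertible}

The MA(q) characteristic polynomial is P(z) = 1 + 0.16z - 0.569z^2.
Invertibility requires all roots to lie outside the unit circle, i.e. |z| > 1 for every root.
Set 1 + (0.16) z + (-0.569) z^2 = 0, i.e. a z^2 + b z + c = 0 with a = -0.569, b = 0.16, c = 1.
Discriminant D = b^2 - 4ac = (0.16)^2 - 4*(-0.569)*1 = 0.0256 - (-2.276) = 2.3016.
D >= 0, so the roots are real: z = (-b +/- sqrt(D)) / (2a) = (-0.16 +/- 1.517103) / (-1.138).
  z_1 = (-0.16 + 1.517103) / (-1.138) = -1.1925,   |z_1| = 1.1925.
  z_2 = (-0.16 - 1.517103) / (-1.138) = 1.4737,   |z_2| = 1.4737.
Moduli of all roots: 1.1925, 1.4737.
All moduli strictly greater than 1? Yes.
Verdict: Invertible.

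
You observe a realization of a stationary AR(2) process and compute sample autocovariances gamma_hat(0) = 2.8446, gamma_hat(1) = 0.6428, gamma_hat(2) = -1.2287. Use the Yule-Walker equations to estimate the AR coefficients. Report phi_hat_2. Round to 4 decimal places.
\hat\phi_{2} = -0.5090

The Yule-Walker equations for an AR(p) process read, in matrix form,
  Gamma_p phi = r_p,   with   (Gamma_p)_{ij} = gamma(|i - j|),
                       (r_p)_i = gamma(i),   i,j = 1..p.
Substitute the sample gammas (Toeplitz matrix and right-hand side of size 2):
  Gamma_p = [[2.8446, 0.6428], [0.6428, 2.8446]]
  r_p     = [0.6428, -1.2287]
Written out:
  2.8446 phi_1 + 0.6428 phi_2 = 0.6428
  0.6428 phi_1 + 2.8446 phi_2 = -1.2287
Solve by Cramer's rule:
  det = gamma(0)^2 - gamma(1)^2 = (2.8446)^2 - (0.6428)^2 = 8.09174916 - 0.41319184 = 7.67855732
  phi_hat_1 = [gamma(1) gamma(0) - gamma(1) gamma(2)] / det = [(0.6428)(2.8446) - (0.6428)(-1.2287)] / 7.67855732 = 2.61831724 / 7.67855732 = 0.341
  phi_hat_2 = [gamma(0) gamma(2) - gamma(1)^2] / det = [(2.8446)(-1.2287) - (0.6428)^2] / 7.67855732 = -3.90835186 / 7.67855732 = -0.509
So phi_hat = [0.3410, -0.5090].
Therefore phi_hat_2 = -0.5090.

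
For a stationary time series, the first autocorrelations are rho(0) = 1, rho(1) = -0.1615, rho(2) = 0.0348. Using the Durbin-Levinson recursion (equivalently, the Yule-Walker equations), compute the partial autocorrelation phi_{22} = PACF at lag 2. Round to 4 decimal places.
\phi_{22} = 0.0090

The PACF at lag k is phi_{kk}, the last component of the solution
to the Yule-Walker system G_k phi = r_k where
  (G_k)_{ij} = rho(|i - j|), (r_k)_i = rho(i), i,j = 1..k.
Equivalently, Durbin-Levinson gives phi_{kk} iteratively:
  phi_{11} = rho(1)
  phi_{kk} = [rho(k) - sum_{j=1..k-1} phi_{k-1,j} rho(k-j)]
            / [1 - sum_{j=1..k-1} phi_{k-1,j} rho(j)],
  phi_{k,j} = phi_{k-1,j} - phi_{kk} phi_{k-1,k-j},  j = 1..k-1.
Step k = 1:
  phi_11 = rho(1) = -0.1615.
Step k = 2:
  phi_22 = [rho(2) - phi_11 rho(1)] / [1 - phi_11 rho(1)] = [0.0348 - (-0.1615)(-0.1615)] / [1 - (-0.1615)(-0.1615)]
         = 0.00871775 / 0.97391775 = 0.009.
Therefore phi_{22} = 0.0090.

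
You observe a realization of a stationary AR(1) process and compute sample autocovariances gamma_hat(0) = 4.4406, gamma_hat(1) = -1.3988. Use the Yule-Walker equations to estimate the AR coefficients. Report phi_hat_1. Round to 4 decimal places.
\hat\phi_{1} = -0.3150

The Yule-Walker equations for an AR(p) process read, in matrix form,
  Gamma_p phi = r_p,   with   (Gamma_p)_{ij} = gamma(|i - j|),
                       (r_p)_i = gamma(i),   i,j = 1..p.
Substitute the sample gammas (Toeplitz matrix and right-hand side of size 1):
  Gamma_p = [[4.4406]]
  r_p     = [-1.3988]
With p = 1 this is the single equation gamma(0) phi_1 = gamma(1):
  phi_hat_1 = gamma(1) / gamma(0) = -1.3988 / 4.4406 = -0.3150.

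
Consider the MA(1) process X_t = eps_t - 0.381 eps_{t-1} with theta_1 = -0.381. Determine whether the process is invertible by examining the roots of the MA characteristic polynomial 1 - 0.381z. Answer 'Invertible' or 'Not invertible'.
\text{Invertible}

The MA(q) characteristic polynomial is P(z) = 1 - 0.381z.
Invertibility requires all roots to lie outside the unit circle, i.e. |z| > 1 for every root.
This is linear in z: 1 + (-0.381) z = 0  =>  z = -1/(-0.381) = 2.624672,  |z| = 2.624672.
Moduli of all roots: 2.6247.
All moduli strictly greater than 1? Yes.
Verdict: Invertible.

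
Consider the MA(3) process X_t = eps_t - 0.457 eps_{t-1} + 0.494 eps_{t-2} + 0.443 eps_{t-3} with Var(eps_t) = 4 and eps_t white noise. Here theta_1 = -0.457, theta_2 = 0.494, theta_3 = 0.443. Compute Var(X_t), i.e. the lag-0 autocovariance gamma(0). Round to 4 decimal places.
\gamma(0) = 6.5965

For an MA(q) process X_t = eps_t + sum_i theta_i eps_{t-i} with
Var(eps_t) = sigma^2, the variance is
  gamma(0) = sigma^2 * (1 + sum_i theta_i^2).
  sum_i theta_i^2 = (-0.457)^2 + (0.494)^2 + (0.443)^2 = 0.208849 + 0.244036 + 0.196249 = 0.649134.
  gamma(0) = 4 * (1 + 0.649134) = 4 * 1.649134 = 6.596536, which rounds to 6.5965.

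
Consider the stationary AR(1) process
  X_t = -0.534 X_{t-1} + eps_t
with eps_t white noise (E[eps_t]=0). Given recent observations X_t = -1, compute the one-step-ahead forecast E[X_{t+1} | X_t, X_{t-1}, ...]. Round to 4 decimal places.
E[X_{t+1} \mid \mathcal F_t] = 0.5340

For an AR(p) model X_t = c + sum_i phi_i X_{t-i} + eps_t, the
one-step-ahead conditional mean is
  E[X_{t+1} | X_t, ...] = c + sum_i phi_i X_{t+1-i}.
Substitute known values:
  E[X_{t+1} | ...] = (-0.534) * (-1)
                   = 0.5340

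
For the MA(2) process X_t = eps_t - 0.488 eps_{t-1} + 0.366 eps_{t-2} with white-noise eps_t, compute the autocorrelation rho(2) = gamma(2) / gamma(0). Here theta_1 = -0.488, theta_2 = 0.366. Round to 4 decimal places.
\rho(2) = 0.2667

For an MA(q) process with theta_0 = 1, the autocovariance is
  gamma(k) = sigma^2 * sum_{i=0..q-k} theta_i * theta_{i+k},
and rho(k) = gamma(k) / gamma(0). Sigma^2 cancels.
  numerator   = (1)*(0.366) = 0.366.
  denominator = (1)^2 + (-0.488)^2 + (0.366)^2 = 1.3721.
  rho(2) = 0.366 / 1.3721 = 0.2667.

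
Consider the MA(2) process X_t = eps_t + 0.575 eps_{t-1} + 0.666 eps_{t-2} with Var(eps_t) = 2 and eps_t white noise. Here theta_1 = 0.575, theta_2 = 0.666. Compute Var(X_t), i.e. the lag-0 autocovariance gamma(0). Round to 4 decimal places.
\gamma(0) = 3.5484

For an MA(q) process X_t = eps_t + sum_i theta_i eps_{t-i} with
Var(eps_t) = sigma^2, the variance is
  gamma(0) = sigma^2 * (1 + sum_i theta_i^2).
  sum_i theta_i^2 = (0.575)^2 + (0.666)^2 = 0.330625 + 0.443556 = 0.774181.
  gamma(0) = 2 * (1 + 0.774181) = 2 * 1.774181 = 3.548362, which rounds to 3.5484.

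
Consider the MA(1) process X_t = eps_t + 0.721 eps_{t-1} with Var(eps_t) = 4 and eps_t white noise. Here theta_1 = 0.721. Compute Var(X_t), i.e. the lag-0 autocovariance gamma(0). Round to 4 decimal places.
\gamma(0) = 6.0794

For an MA(q) process X_t = eps_t + sum_i theta_i eps_{t-i} with
Var(eps_t) = sigma^2, the variance is
  gamma(0) = sigma^2 * (1 + sum_i theta_i^2).
  sum_i theta_i^2 = (0.721)^2 = 0.519841.
  gamma(0) = 4 * (1 + 0.519841) = 4 * 1.519841 = 6.079364, which rounds to 6.0794.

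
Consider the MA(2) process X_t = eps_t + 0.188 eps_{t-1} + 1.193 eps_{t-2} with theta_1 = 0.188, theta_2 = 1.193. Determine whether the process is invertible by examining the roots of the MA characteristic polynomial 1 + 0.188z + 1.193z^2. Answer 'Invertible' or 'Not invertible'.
\text{Not invertible}

The MA(q) characteristic polynomial is P(z) = 1 + 0.188z + 1.193z^2.
Invertibility requires all roots to lie outside the unit circle, i.e. |z| > 1 for every root.
Set 1 + (0.188) z + (1.193) z^2 = 0, i.e. a z^2 + b z + c = 0 with a = 1.193, b = 0.188, c = 1.
Discriminant D = b^2 - 4ac = (0.188)^2 - 4*(1.193)*1 = 0.035344 - (4.772) = -4.736656.
D < 0, so the roots are the complex-conjugate pair z = (-b +/- i sqrt(-D)) / (2a) = -0.0788 +/- 0.9121i.
For a conjugate pair |z|^2 = z * conj(z) = (product of roots) = c/a = 1/(1.193) = 0.838223, so |z| = sqrt(0.838223) = 0.9155 for both roots.
Moduli of all roots: 0.9155, 0.9155.
All moduli strictly greater than 1? No.
Verdict: Not invertible.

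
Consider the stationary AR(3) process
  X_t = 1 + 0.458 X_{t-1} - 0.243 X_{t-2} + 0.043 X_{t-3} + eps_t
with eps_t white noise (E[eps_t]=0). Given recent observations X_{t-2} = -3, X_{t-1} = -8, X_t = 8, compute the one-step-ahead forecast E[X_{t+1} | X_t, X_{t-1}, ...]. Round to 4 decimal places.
E[X_{t+1} \mid \mathcal F_t] = 6.4790

For an AR(p) model X_t = c + sum_i phi_i X_{t-i} + eps_t, the
one-step-ahead conditional mean is
  E[X_{t+1} | X_t, ...] = c + sum_i phi_i X_{t+1-i}.
Substitute known values:
  E[X_{t+1} | ...] = 1 + (0.458) * (8) + (-0.243) * (-8) + (0.043) * (-3)
                   = 6.4790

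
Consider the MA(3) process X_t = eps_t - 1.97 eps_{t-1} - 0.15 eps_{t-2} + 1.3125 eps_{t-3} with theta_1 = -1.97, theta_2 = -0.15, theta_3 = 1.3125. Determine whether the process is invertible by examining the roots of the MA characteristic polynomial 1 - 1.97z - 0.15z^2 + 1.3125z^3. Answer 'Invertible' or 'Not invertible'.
\text{Not invertible}

The MA(q) characteristic polynomial is P(z) = 1 - 1.97z - 0.15z^2 + 1.3125z^3.
Invertibility requires all roots to lie outside the unit circle, i.e. |z| > 1 for every root.
Degree 3: look for a simple real root z0 first, then factor out (1 - z/z0) and solve the remaining quadratic.
Testing z0 = 0.8: P(0.8) = 1 + (-1.97)(0.8) + (-0.15)(0.8)^2 + (1.3125)(0.8)^3
  = 1 + (-1.576) + (-0.096) + (0.672) = 0.  So z_0 = 0.8 is a root, |z_0| = 0.8.
Divide out the factor (1 - 1.25 z) = (1 - z/z0) (since 1/z0 = 1.25):
  P(z) = (1 - 1.25 z)(1 + (-0.72) z + (-1.05) z^2)
  [check: z-coef -0.72 - (1.25) = -1.97; z^2-coef -1.05 - (1.25)(-0.72) = -0.15; z^3-coef -(1.25)(-1.05) = 1.3125.]
Remaining roots from the quadratic factor 1 + (-0.72) z + (-1.05) z^2:
  Set 1 + (-0.72) z + (-1.05) z^2 = 0, i.e. a z^2 + b z + c = 0 with a = -1.05, b = -0.72, c = 1.
  Discriminant D = b^2 - 4ac = (-0.72)^2 - 4*(-1.05)*1 = 0.5184 - (-4.2) = 4.7184.
  D >= 0, so the roots are real: z = (-b +/- sqrt(D)) / (2a) = (0.72 +/- 2.172188) / (-2.1).
    z_1 = (0.72 + 2.172188) / (-2.1) = -1.3772,   |z_1| = 1.3772.
    z_2 = (0.72 - 2.172188) / (-2.1) = 0.6915,   |z_2| = 0.6915.
Moduli of all roots: 0.8000, 1.3772, 0.6915.
All moduli strictly greater than 1? No.
Verdict: Not invertible.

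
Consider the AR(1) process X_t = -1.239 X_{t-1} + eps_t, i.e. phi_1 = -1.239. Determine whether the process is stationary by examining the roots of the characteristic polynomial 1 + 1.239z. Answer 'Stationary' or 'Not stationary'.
\text{Not stationary}

The AR(p) characteristic polynomial is P(z) = 1 + 1.239z.
Stationarity requires all roots to lie outside the unit circle, i.e. |z| > 1 for every root.
This is linear in z: 1 + (1.239) z = 0  =>  z = -1/(1.239) = -0.807103,  |z| = 0.807103.
Moduli of all roots: 0.8071.
All moduli strictly greater than 1? No.
Verdict: Not stationary.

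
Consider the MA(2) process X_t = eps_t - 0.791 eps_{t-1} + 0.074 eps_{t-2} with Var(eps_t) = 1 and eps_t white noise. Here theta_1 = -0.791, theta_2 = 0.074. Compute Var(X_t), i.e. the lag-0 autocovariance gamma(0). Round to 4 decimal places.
\gamma(0) = 1.6312

For an MA(q) process X_t = eps_t + sum_i theta_i eps_{t-i} with
Var(eps_t) = sigma^2, the variance is
  gamma(0) = sigma^2 * (1 + sum_i theta_i^2).
  sum_i theta_i^2 = (-0.791)^2 + (0.074)^2 = 0.625681 + 0.005476 = 0.631157.
  gamma(0) = 1 * (1 + 0.631157) = 1 * 1.631157 = 1.631157, which rounds to 1.6312.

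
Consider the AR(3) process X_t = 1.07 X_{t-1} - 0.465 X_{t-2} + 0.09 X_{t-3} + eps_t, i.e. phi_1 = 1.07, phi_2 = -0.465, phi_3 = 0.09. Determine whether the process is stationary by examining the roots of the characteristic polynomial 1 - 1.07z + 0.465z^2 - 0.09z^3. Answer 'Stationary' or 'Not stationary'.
\text{Stationary}

The AR(p) characteristic polynomial is P(z) = 1 - 1.07z + 0.465z^2 - 0.09z^3.
Stationarity requires all roots to lie outside the unit circle, i.e. |z| > 1 for every root.
Degree 3: look for a simple real root z0 first, then factor out (1 - z/z0) and solve the remaining quadratic.
Testing z0 = 2: P(2) = 1 + (-1.07)(2) + (0.465)(2)^2 + (-0.09)(2)^3
  = 1 + (-2.14) + (1.86) + (-0.72) = 0.  So z_0 = 2 is a root, |z_0| = 2.
Divide out the factor (1 - 0.5 z) = (1 - z/z0) (since 1/z0 = 0.5):
  P(z) = (1 - 0.5 z)(1 + (-0.57) z + (0.18) z^2)
  [check: z-coef -0.57 - (0.5) = -1.07; z^2-coef 0.18 - (0.5)(-0.57) = 0.465; z^3-coef -(0.5)(0.18) = -0.09.]
Remaining roots from the quadratic factor 1 + (-0.57) z + (0.18) z^2:
  Set 1 + (-0.57) z + (0.18) z^2 = 0, i.e. a z^2 + b z + c = 0 with a = 0.18, b = -0.57, c = 1.
  Discriminant D = b^2 - 4ac = (-0.57)^2 - 4*(0.18)*1 = 0.3249 - (0.72) = -0.3951.
  D < 0, so the roots are the complex-conjugate pair z = (-b +/- i sqrt(-D)) / (2a) = 1.5833 +/- 1.746i.
  For a conjugate pair |z|^2 = z * conj(z) = (product of roots) = c/a = 1/(0.18) = 5.555556, so |z| = sqrt(5.555556) = 2.357 for both roots.
Moduli of all roots: 2.0000, 2.3570, 2.3570.
All moduli strictly greater than 1? Yes.
Verdict: Stationary.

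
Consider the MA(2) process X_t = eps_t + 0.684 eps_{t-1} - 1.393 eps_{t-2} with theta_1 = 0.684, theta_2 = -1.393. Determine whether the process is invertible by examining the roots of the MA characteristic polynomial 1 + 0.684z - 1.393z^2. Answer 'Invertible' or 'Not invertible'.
\text{Not invertible}

The MA(q) characteristic polynomial is P(z) = 1 + 0.684z - 1.393z^2.
Invertibility requires all roots to lie outside the unit circle, i.e. |z| > 1 for every root.
Set 1 + (0.684) z + (-1.393) z^2 = 0, i.e. a z^2 + b z + c = 0 with a = -1.393, b = 0.684, c = 1.
Discriminant D = b^2 - 4ac = (0.684)^2 - 4*(-1.393)*1 = 0.467856 - (-5.572) = 6.039856.
D >= 0, so the roots are real: z = (-b +/- sqrt(D)) / (2a) = (-0.684 +/- 2.457612) / (-2.786).
  z_1 = (-0.684 + 2.457612) / (-2.786) = -0.6366,   |z_1| = 0.6366.
  z_2 = (-0.684 - 2.457612) / (-2.786) = 1.1276,   |z_2| = 1.1276.
Moduli of all roots: 0.6366, 1.1276.
All moduli strictly greater than 1? No.
Verdict: Not invertible.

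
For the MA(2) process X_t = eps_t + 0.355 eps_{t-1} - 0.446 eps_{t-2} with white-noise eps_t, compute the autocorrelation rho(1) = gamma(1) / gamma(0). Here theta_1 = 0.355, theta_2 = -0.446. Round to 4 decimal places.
\rho(1) = 0.1484

For an MA(q) process with theta_0 = 1, the autocovariance is
  gamma(k) = sigma^2 * sum_{i=0..q-k} theta_i * theta_{i+k},
and rho(k) = gamma(k) / gamma(0). Sigma^2 cancels.
  numerator   = (1)*(0.355) + (0.355)*(-0.446) = 0.19667.
  denominator = (1)^2 + (0.355)^2 + (-0.446)^2 = 1.324941.
  rho(1) = 0.19667 / 1.324941 = 0.1484.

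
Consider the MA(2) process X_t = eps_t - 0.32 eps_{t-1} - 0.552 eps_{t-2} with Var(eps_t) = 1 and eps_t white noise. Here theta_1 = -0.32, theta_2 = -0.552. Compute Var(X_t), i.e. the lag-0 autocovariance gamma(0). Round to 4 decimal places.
\gamma(0) = 1.4071

For an MA(q) process X_t = eps_t + sum_i theta_i eps_{t-i} with
Var(eps_t) = sigma^2, the variance is
  gamma(0) = sigma^2 * (1 + sum_i theta_i^2).
  sum_i theta_i^2 = (-0.32)^2 + (-0.552)^2 = 0.1024 + 0.304704 = 0.407104.
  gamma(0) = 1 * (1 + 0.407104) = 1 * 1.407104 = 1.407104, which rounds to 1.4071.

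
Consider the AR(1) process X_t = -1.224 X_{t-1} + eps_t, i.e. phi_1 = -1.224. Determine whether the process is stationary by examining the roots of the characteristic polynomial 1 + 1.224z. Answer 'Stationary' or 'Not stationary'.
\text{Not stationary}

The AR(p) characteristic polynomial is P(z) = 1 + 1.224z.
Stationarity requires all roots to lie outside the unit circle, i.e. |z| > 1 for every root.
This is linear in z: 1 + (1.224) z = 0  =>  z = -1/(1.224) = -0.816993,  |z| = 0.816993.
Moduli of all roots: 0.8170.
All moduli strictly greater than 1? No.
Verdict: Not stationary.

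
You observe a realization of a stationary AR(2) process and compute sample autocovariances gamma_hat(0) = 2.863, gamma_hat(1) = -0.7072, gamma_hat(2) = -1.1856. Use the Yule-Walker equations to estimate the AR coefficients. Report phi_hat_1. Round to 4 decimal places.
\hat\phi_{1} = -0.3720

The Yule-Walker equations for an AR(p) process read, in matrix form,
  Gamma_p phi = r_p,   with   (Gamma_p)_{ij} = gamma(|i - j|),
                       (r_p)_i = gamma(i),   i,j = 1..p.
Substitute the sample gammas (Toeplitz matrix and right-hand side of size 2):
  Gamma_p = [[2.863, -0.7072], [-0.7072, 2.863]]
  r_p     = [-0.7072, -1.1856]
Written out:
  2.863 phi_1 - 0.7072 phi_2 = -0.7072
  -0.7072 phi_1 + 2.863 phi_2 = -1.1856
Solve by Cramer's rule:
  det = gamma(0)^2 - gamma(1)^2 = (2.863)^2 - (-0.7072)^2 = 8.196769 - 0.50013184 = 7.69663716
  phi_hat_1 = [gamma(1) gamma(0) - gamma(1) gamma(2)] / det = [(-0.7072)(2.863) - (-0.7072)(-1.1856)] / 7.69663716 = -2.86316992 / 7.69663716 = -0.372
  phi_hat_2 = [gamma(0) gamma(2) - gamma(1)^2] / det = [(2.863)(-1.1856) - (-0.7072)^2] / 7.69663716 = -3.89450464 / 7.69663716 = -0.506
So phi_hat = [-0.3720, -0.5060].
Therefore phi_hat_1 = -0.3720.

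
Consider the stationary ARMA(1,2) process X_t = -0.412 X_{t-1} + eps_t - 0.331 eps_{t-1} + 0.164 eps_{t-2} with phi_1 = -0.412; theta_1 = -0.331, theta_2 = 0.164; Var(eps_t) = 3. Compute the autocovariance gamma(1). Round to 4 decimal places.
\gamma(1) = -3.6059

Multiply the model equation by X_{t-k} and take expectations. With theta_0 = psi_0 = 1 and psi_j the MA(infinity) weights, this gives
  gamma(k) - sum_i phi_i gamma(k-i) = c_k,
  c_k = sigma^2 * sum_{j=k..q} theta_j psi_{j-k}   (c_k = 0 for k > q),
using gamma(-m) = gamma(m).
psi-weights needed (psi_j = theta_j + sum_i phi_i psi_{j-i}):
  psi_1 = theta_1 + phi_1 = -0.331 + (-0.412) = -0.743
  psi_2 = theta_2 + phi_1 psi_1 = 0.164 + (-0.412)(-0.743) = 0.470116
Right-hand sides:
  c_0 = sigma^2 (1 + theta_1 psi_1 + theta_2 psi_2) = 3 * (1 + (-0.331)(-0.743) + (0.164)(0.470116)) = 3 * 1.323032 = 3.969096
  c_1 = sigma^2 (theta_1 + theta_2 psi_1) = 3 * (-0.331 + (0.164)(-0.743)) = -1.358556
  c_2 = sigma^2 theta_2 = 3 * (0.164) = 0.492
Equations for k = 0 and k = 1 (AR order 1):
  gamma(0) = phi_1 gamma(1) + c_0
  gamma(1) = phi_1 gamma(0) + c_1
Substituting the second into the first: gamma(0) (1 - phi_1^2) = c_0 + phi_1 c_1, so
  gamma(0) = (c_0 + phi_1 c_1) / (1 - phi_1^2) = (3.969096 + (-0.412)(-1.358556)) / (1 - (-0.412)^2) = 4.528821 / 0.830256 = 5.454729.
  gamma(1) = phi_1 gamma(0) + c_1 = (-0.412)(5.454729) + (-1.358556) = -3.605904.
Therefore gamma(1) = -3.6059 (to 4 decimal places).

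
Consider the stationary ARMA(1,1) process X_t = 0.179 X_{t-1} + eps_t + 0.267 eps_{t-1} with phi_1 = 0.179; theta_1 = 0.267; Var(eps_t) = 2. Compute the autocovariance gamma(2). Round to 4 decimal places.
\gamma(2) = 0.1728

Multiply the model equation by X_{t-k} and take expectations. With theta_0 = psi_0 = 1 and psi_j the MA(infinity) weights, this gives
  gamma(k) - sum_i phi_i gamma(k-i) = c_k,
  c_k = sigma^2 * sum_{j=k..q} theta_j psi_{j-k}   (c_k = 0 for k > q),
using gamma(-m) = gamma(m).
psi-weights needed (psi_j = theta_j + sum_i phi_i psi_{j-i}):
  psi_1 = theta_1 + phi_1 = 0.267 + (0.179) = 0.446
Right-hand sides:
  c_0 = sigma^2 (1 + theta_1 psi_1) = 2 * (1 + (0.267)(0.446)) = 2 * 1.119082 = 2.238164
  c_1 = sigma^2 theta_1 = 2 * (0.267) = 0.534
  c_2 = 0
Equations for k = 0 and k = 1 (AR order 1):
  gamma(0) = phi_1 gamma(1) + c_0
  gamma(1) = phi_1 gamma(0) + c_1
Substituting the second into the first: gamma(0) (1 - phi_1^2) = c_0 + phi_1 c_1, so
  gamma(0) = (c_0 + phi_1 c_1) / (1 - phi_1^2) = (2.238164 + (0.179)(0.534)) / (1 - (0.179)^2) = 2.33375 / 0.967959 = 2.411001.
  gamma(1) = phi_1 gamma(0) + c_1 = (0.179)(2.411001) + (0.534) = 0.965569.
For k = 2 (> q): gamma(2) = phi_1 gamma(1) = (0.179)(0.965569) = 0.172837.
Therefore gamma(2) = 0.1728 (to 4 decimal places).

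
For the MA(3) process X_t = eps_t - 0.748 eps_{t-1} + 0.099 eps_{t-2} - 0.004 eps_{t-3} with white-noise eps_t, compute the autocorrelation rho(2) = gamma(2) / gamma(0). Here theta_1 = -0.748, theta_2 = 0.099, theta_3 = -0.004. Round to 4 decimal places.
\rho(2) = 0.0650

For an MA(q) process with theta_0 = 1, the autocovariance is
  gamma(k) = sigma^2 * sum_{i=0..q-k} theta_i * theta_{i+k},
and rho(k) = gamma(k) / gamma(0). Sigma^2 cancels.
  numerator   = (1)*(0.099) + (-0.748)*(-0.004) = 0.101992.
  denominator = (1)^2 + (-0.748)^2 + (0.099)^2 + (-0.004)^2 = 1.569321.
  rho(2) = 0.101992 / 1.569321 = 0.0650.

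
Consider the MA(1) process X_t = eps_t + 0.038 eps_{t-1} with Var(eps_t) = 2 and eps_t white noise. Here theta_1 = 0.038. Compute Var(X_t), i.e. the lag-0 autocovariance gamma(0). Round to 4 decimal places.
\gamma(0) = 2.0029

For an MA(q) process X_t = eps_t + sum_i theta_i eps_{t-i} with
Var(eps_t) = sigma^2, the variance is
  gamma(0) = sigma^2 * (1 + sum_i theta_i^2).
  sum_i theta_i^2 = (0.038)^2 = 0.001444.
  gamma(0) = 2 * (1 + 0.001444) = 2 * 1.001444 = 2.002888, which rounds to 2.0029.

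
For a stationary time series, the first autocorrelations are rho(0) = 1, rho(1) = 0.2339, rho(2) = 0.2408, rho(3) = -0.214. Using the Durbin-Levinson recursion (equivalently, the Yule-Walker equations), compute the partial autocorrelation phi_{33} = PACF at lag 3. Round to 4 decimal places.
\phi_{33} = -0.3360

The PACF at lag k is phi_{kk}, the last component of the solution
to the Yule-Walker system G_k phi = r_k where
  (G_k)_{ij} = rho(|i - j|), (r_k)_i = rho(i), i,j = 1..k.
Equivalently, Durbin-Levinson gives phi_{kk} iteratively:
  phi_{11} = rho(1)
  phi_{kk} = [rho(k) - sum_{j=1..k-1} phi_{k-1,j} rho(k-j)]
            / [1 - sum_{j=1..k-1} phi_{k-1,j} rho(j)],
  phi_{k,j} = phi_{k-1,j} - phi_{kk} phi_{k-1,k-j},  j = 1..k-1.
Step k = 1:
  phi_11 = rho(1) = 0.2339.
Step k = 2:
  phi_22 = [rho(2) - phi_11 rho(1)] / [1 - phi_11 rho(1)] = [0.2408 - (0.2339)(0.2339)] / [1 - (0.2339)(0.2339)]
         = 0.18609079 / 0.94529079 = 0.196861.
  Update: phi_21 = phi_11 - phi_22 phi_11 = 0.2339 - (0.196861)(0.2339) = 0.187854.
Step k = 3:
  phi_33 = [rho(3) - phi_21 rho(2) - phi_22 rho(1)] / [1 - phi_21 rho(1) - phi_22 rho(2)]
    numerator   = -0.214 - (0.187854)(0.2408) - (0.196861)(0.2339) = -0.30528106
    denominator = 1 - (0.187854)(0.2339) - (0.196861)(0.2408) = 0.90865679
  phi_33 = -0.30528106 / 0.90865679 = -0.336.
Therefore phi_{33} = -0.3360.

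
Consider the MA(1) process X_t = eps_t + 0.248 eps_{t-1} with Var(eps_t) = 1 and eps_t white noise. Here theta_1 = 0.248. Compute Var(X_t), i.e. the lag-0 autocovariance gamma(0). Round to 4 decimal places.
\gamma(0) = 1.0615

For an MA(q) process X_t = eps_t + sum_i theta_i eps_{t-i} with
Var(eps_t) = sigma^2, the variance is
  gamma(0) = sigma^2 * (1 + sum_i theta_i^2).
  sum_i theta_i^2 = (0.248)^2 = 0.061504.
  gamma(0) = 1 * (1 + 0.061504) = 1 * 1.061504 = 1.061504, which rounds to 1.0615.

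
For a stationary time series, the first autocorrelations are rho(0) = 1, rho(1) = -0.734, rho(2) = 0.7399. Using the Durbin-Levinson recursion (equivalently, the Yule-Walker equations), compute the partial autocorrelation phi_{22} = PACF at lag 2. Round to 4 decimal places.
\phi_{22} = 0.4361

The PACF at lag k is phi_{kk}, the last component of the solution
to the Yule-Walker system G_k phi = r_k where
  (G_k)_{ij} = rho(|i - j|), (r_k)_i = rho(i), i,j = 1..k.
Equivalently, Durbin-Levinson gives phi_{kk} iteratively:
  phi_{11} = rho(1)
  phi_{kk} = [rho(k) - sum_{j=1..k-1} phi_{k-1,j} rho(k-j)]
            / [1 - sum_{j=1..k-1} phi_{k-1,j} rho(j)],
  phi_{k,j} = phi_{k-1,j} - phi_{kk} phi_{k-1,k-j},  j = 1..k-1.
Step k = 1:
  phi_11 = rho(1) = -0.734.
Step k = 2:
  phi_22 = [rho(2) - phi_11 rho(1)] / [1 - phi_11 rho(1)] = [0.7399 - (-0.734)(-0.734)] / [1 - (-0.734)(-0.734)]
         = 0.201144 / 0.461244 = 0.4361.
Therefore phi_{22} = 0.4361.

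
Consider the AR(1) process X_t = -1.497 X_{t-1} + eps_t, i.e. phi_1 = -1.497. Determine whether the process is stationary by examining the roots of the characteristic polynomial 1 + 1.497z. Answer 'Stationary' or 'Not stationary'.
\text{Not stationary}

The AR(p) characteristic polynomial is P(z) = 1 + 1.497z.
Stationarity requires all roots to lie outside the unit circle, i.e. |z| > 1 for every root.
This is linear in z: 1 + (1.497) z = 0  =>  z = -1/(1.497) = -0.668003,  |z| = 0.668003.
Moduli of all roots: 0.6680.
All moduli strictly greater than 1? No.
Verdict: Not stationary.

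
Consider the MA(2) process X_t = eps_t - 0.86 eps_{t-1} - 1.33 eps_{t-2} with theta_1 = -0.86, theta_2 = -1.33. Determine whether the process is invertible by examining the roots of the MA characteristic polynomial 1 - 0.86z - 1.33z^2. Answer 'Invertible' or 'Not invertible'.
\text{Not invertible}

The MA(q) characteristic polynomial is P(z) = 1 - 0.86z - 1.33z^2.
Invertibility requires all roots to lie outside the unit circle, i.e. |z| > 1 for every root.
Set 1 + (-0.86) z + (-1.33) z^2 = 0, i.e. a z^2 + b z + c = 0 with a = -1.33, b = -0.86, c = 1.
Discriminant D = b^2 - 4ac = (-0.86)^2 - 4*(-1.33)*1 = 0.7396 - (-5.32) = 6.0596.
D >= 0, so the roots are real: z = (-b +/- sqrt(D)) / (2a) = (0.86 +/- 2.461625) / (-2.66).
  z_1 = (0.86 + 2.461625) / (-2.66) = -1.2487,   |z_1| = 1.2487.
  z_2 = (0.86 - 2.461625) / (-2.66) = 0.6021,   |z_2| = 0.6021.
Moduli of all roots: 1.2487, 0.6021.
All moduli strictly greater than 1? No.
Verdict: Not invertible.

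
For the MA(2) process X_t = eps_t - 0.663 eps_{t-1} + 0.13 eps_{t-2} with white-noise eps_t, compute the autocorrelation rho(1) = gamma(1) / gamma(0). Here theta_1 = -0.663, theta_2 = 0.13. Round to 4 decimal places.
\rho(1) = -0.5144

For an MA(q) process with theta_0 = 1, the autocovariance is
  gamma(k) = sigma^2 * sum_{i=0..q-k} theta_i * theta_{i+k},
and rho(k) = gamma(k) / gamma(0). Sigma^2 cancels.
  numerator   = (1)*(-0.663) + (-0.663)*(0.13) = -0.74919.
  denominator = (1)^2 + (-0.663)^2 + (0.13)^2 = 1.456469.
  rho(1) = -0.74919 / 1.456469 = -0.5144.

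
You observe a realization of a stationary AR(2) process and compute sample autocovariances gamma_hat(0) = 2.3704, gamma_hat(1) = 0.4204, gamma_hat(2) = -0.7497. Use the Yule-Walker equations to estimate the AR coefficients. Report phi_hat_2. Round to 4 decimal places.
\hat\phi_{2} = -0.3590

The Yule-Walker equations for an AR(p) process read, in matrix form,
  Gamma_p phi = r_p,   with   (Gamma_p)_{ij} = gamma(|i - j|),
                       (r_p)_i = gamma(i),   i,j = 1..p.
Substitute the sample gammas (Toeplitz matrix and right-hand side of size 2):
  Gamma_p = [[2.3704, 0.4204], [0.4204, 2.3704]]
  r_p     = [0.4204, -0.7497]
Written out:
  2.3704 phi_1 + 0.4204 phi_2 = 0.4204
  0.4204 phi_1 + 2.3704 phi_2 = -0.7497
Solve by Cramer's rule:
  det = gamma(0)^2 - gamma(1)^2 = (2.3704)^2 - (0.4204)^2 = 5.61879616 - 0.17673616 = 5.44206
  phi_hat_1 = [gamma(1) gamma(0) - gamma(1) gamma(2)] / det = [(0.4204)(2.3704) - (0.4204)(-0.7497)] / 5.44206 = 1.31169004 / 5.44206 = 0.241
  phi_hat_2 = [gamma(0) gamma(2) - gamma(1)^2] / det = [(2.3704)(-0.7497) - (0.4204)^2] / 5.44206 = -1.95382504 / 5.44206 = -0.359
So phi_hat = [0.2410, -0.3590].
Therefore phi_hat_2 = -0.3590.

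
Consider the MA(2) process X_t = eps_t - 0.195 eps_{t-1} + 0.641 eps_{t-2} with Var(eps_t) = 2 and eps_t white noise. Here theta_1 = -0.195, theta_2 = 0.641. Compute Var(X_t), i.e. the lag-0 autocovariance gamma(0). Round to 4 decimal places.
\gamma(0) = 2.8978

For an MA(q) process X_t = eps_t + sum_i theta_i eps_{t-i} with
Var(eps_t) = sigma^2, the variance is
  gamma(0) = sigma^2 * (1 + sum_i theta_i^2).
  sum_i theta_i^2 = (-0.195)^2 + (0.641)^2 = 0.038025 + 0.410881 = 0.448906.
  gamma(0) = 2 * (1 + 0.448906) = 2 * 1.448906 = 2.897812, which rounds to 2.8978.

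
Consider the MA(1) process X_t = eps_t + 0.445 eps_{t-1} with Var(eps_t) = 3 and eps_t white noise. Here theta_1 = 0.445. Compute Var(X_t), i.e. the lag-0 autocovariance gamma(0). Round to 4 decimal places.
\gamma(0) = 3.5941

For an MA(q) process X_t = eps_t + sum_i theta_i eps_{t-i} with
Var(eps_t) = sigma^2, the variance is
  gamma(0) = sigma^2 * (1 + sum_i theta_i^2).
  sum_i theta_i^2 = (0.445)^2 = 0.198025.
  gamma(0) = 3 * (1 + 0.198025) = 3 * 1.198025 = 3.594075, which rounds to 3.5941.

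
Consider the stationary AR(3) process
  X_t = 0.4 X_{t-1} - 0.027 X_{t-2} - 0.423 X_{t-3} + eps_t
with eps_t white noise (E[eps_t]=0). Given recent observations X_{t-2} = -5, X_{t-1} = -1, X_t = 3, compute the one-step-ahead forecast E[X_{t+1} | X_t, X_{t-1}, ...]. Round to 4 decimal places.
E[X_{t+1} \mid \mathcal F_t] = 3.3420

For an AR(p) model X_t = c + sum_i phi_i X_{t-i} + eps_t, the
one-step-ahead conditional mean is
  E[X_{t+1} | X_t, ...] = c + sum_i phi_i X_{t+1-i}.
Substitute known values:
  E[X_{t+1} | ...] = (0.4) * (3) + (-0.027) * (-1) + (-0.423) * (-5)
                   = 3.3420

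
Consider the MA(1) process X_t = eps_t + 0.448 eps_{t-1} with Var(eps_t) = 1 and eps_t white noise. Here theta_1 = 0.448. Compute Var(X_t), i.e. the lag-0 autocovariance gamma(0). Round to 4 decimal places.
\gamma(0) = 1.2007

For an MA(q) process X_t = eps_t + sum_i theta_i eps_{t-i} with
Var(eps_t) = sigma^2, the variance is
  gamma(0) = sigma^2 * (1 + sum_i theta_i^2).
  sum_i theta_i^2 = (0.448)^2 = 0.200704.
  gamma(0) = 1 * (1 + 0.200704) = 1 * 1.200704 = 1.200704, which rounds to 1.2007.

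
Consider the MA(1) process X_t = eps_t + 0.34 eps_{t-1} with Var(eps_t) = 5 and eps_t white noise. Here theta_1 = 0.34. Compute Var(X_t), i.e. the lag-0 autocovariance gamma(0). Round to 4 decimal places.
\gamma(0) = 5.5780

For an MA(q) process X_t = eps_t + sum_i theta_i eps_{t-i} with
Var(eps_t) = sigma^2, the variance is
  gamma(0) = sigma^2 * (1 + sum_i theta_i^2).
  sum_i theta_i^2 = (0.34)^2 = 0.1156.
  gamma(0) = 5 * (1 + 0.1156) = 5 * 1.1156 = 5.578, which rounds to 5.5780.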